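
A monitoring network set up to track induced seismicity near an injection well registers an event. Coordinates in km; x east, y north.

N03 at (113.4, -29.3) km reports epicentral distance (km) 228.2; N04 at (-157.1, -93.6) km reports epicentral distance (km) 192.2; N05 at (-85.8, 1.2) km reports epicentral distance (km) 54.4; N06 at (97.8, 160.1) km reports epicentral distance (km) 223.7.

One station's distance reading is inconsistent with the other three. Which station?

N04

Solve using three stations at a time. Using N03, N05, N06 (subtract circle equations pairwise → linear system) gives (x, y) ≈ (-99.1, 53.9).
Distances from that point to each station vs reported:
  N03: calculated 228.2 vs reported 228.2 → residual 0.0 km
  N04: calculated 158.5 vs reported 192.2 → residual 33.7 km
  N05: calculated 54.4 vs reported 54.4 → residual 0.0 km
  N06: calculated 223.7 vs reported 223.7 → residual 0.0 km
N03, N05, N06 are mutually consistent (residuals ≈ 0); N04 is off by 33.7 km.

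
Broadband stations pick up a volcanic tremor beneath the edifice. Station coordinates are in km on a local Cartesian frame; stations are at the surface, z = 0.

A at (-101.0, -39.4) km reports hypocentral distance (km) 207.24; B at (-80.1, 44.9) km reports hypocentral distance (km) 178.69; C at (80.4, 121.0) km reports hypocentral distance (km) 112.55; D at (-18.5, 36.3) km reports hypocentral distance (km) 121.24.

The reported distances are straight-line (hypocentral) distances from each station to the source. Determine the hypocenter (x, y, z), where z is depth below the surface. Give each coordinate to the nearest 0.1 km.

Each station gives a sphere (x−x_i)² + (y−y_i)² + z² = d_i² (stations at z=0).
Subtracting the A sphere from B and C: z² cancels, leaving linear equations in x and y:
41.8 x + 168.6 y = 7696.96
362.8 x + 320.8 y = 39632.72
Solving: x ≈ 88.212, y ≈ 23.782 km (keep extra digits for the depth step; rounded: 88.2, 23.8).
Then from the A sphere: z² = 207.24² − (x + 101.0)² − (y + 39.4)² with x = 88.212, y = 23.782, so z ≈ 56.172 ≈ 56.2 km.

x ≈ 88.2 km, y ≈ 23.8 km, depth ≈ 56.2 km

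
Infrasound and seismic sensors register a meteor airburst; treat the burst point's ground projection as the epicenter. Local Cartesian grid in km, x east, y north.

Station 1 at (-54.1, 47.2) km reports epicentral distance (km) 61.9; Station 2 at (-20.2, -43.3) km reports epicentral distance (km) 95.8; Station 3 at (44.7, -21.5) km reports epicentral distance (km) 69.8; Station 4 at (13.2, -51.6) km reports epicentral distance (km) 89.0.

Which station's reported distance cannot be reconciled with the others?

Station 2

Solve using three stations at a time. Using Station 1, Station 3, Station 4 (subtract circle equations pairwise → linear system) gives (x, y) ≈ (6.9, 37.1).
Distances from that point to each station vs reported:
  Station 1: calculated 61.9 vs reported 61.9 → residual 0.0 km
  Station 2: calculated 84.9 vs reported 95.8 → residual 10.9 km
  Station 3: calculated 69.8 vs reported 69.8 → residual 0.0 km
  Station 4: calculated 89.0 vs reported 89.0 → residual 0.0 km
Station 1, Station 3, Station 4 are mutually consistent (residuals ≈ 0); Station 2 is off by 10.9 km.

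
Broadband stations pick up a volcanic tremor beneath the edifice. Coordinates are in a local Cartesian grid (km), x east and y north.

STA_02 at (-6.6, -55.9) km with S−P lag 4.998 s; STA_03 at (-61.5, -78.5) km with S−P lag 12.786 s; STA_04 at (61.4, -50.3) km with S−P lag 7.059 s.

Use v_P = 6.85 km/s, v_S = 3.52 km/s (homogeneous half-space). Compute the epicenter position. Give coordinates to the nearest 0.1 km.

Distance from S−P lag: d = Δt · v_P v_S / (v_P − v_S) = Δt · (6.85·3.52)/(6.85−3.52) ≈ 7.2408·Δt.
So d_STA_02 = 36.19, d_STA_03 = 92.58, d_STA_04 = 51.11 km.
Circle about each station: (x + 6.6)² + (y + 55.9)² = 36.19²; (x + 61.5)² + (y + 78.5)² = 92.58²; (x − 61.4)² + (y + 50.3)² = 51.11².
Subtracting the STA_02 equation from the STA_03 and STA_04 equations removes the quadratic terms:
-109.8 x − 45.2 y = -485.21
136.0 x + 11.2 y = 1829.16
Solving the 2×2 system: x ≈ 15.7, y ≈ -27.4 km.
Check against STA_02 (with the unrounded x, y): √((x + 6.6)²+(y + 55.9)²) = 36.17 ≈ 36.19 km. ✓

(15.7, -27.4)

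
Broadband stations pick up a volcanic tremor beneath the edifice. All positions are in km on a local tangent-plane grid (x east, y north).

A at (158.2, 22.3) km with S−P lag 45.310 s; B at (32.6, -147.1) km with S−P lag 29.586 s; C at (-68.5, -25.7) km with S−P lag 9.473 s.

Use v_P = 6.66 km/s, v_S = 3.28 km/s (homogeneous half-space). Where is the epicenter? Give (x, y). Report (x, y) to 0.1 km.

x ≈ -127.4 km, y ≈ -42.4 km

Distance from S−P lag: d = Δt · v_P v_S / (v_P − v_S) = Δt · (6.66·3.28)/(6.66−3.28) ≈ 6.4630·Δt.
So d_A = 292.84, d_B = 191.21, d_C = 61.22 km.
Circle about each station: (x − 158.2)² + (y − 22.3)² = 292.84²; (x − 32.6)² + (y + 147.1)² = 191.21²; (x + 68.5)² + (y + 25.7)² = 61.22².
Subtracting the A equation from the B and C equations removes the quadratic terms:
-251.2 x − 338.8 y = 46370.64
-453.4 x − 96.0 y = 61835.59
Solving the 2×2 system: x ≈ -127.4, y ≈ -42.4 km.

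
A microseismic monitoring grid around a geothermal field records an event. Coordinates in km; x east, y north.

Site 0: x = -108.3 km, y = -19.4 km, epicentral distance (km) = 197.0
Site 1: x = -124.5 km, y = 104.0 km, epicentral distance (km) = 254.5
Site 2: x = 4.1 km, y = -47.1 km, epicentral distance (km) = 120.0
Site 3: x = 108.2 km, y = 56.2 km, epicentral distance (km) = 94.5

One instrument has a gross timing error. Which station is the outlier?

Site 2

Solve using three stations at a time. Using Site 0, Site 1, Site 3 (subtract circle equations pairwise → linear system) gives (x, y) ≈ (88.0, -36.1).
Distances from that point to each station vs reported:
  Site 0: calculated 197.0 vs reported 197.0 → residual 0.0 km
  Site 1: calculated 254.5 vs reported 254.5 → residual 0.0 km
  Site 2: calculated 84.6 vs reported 120.0 → residual 35.4 km
  Site 3: calculated 94.5 vs reported 94.5 → residual 0.0 km
Site 0, Site 1, Site 3 are mutually consistent (residuals ≈ 0); Site 2 is off by 35.4 km.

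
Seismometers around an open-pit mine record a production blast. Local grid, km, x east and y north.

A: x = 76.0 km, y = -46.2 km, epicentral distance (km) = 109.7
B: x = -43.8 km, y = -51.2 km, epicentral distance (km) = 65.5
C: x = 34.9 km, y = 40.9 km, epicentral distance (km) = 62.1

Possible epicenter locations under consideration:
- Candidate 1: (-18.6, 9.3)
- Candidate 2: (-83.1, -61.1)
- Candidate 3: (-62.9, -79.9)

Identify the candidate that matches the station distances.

Candidate 1

For each candidate, compare |candidate − station| to the reported distance:
Candidate 1: residuals A 0.0, B 0.0, C 0.0 → max 0.0 km
Candidate 2: residuals A 50.1, B 25.0, C 93.9 → max 93.9 km
Candidate 3: residuals A 33.2, B 31.0, C 93.3 → max 93.3 km
Only Candidate 1 has all residuals ≈ 0.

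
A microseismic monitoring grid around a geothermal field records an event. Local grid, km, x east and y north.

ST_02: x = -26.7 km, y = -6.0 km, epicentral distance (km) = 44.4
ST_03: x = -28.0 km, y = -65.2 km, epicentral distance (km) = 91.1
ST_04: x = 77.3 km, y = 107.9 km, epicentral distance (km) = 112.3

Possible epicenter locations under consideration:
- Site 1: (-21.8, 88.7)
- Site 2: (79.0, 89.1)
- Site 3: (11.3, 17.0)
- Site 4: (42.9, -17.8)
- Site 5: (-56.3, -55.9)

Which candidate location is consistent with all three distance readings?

For each candidate, compare |candidate − station| to the reported distance:
Site 1: residuals ST_02 50.4, ST_03 62.9, ST_04 11.4 → max 62.9 km
Site 2: residuals ST_02 97.8, ST_03 96.7, ST_04 93.4 → max 97.8 km
Site 3: residuals ST_02 0.0, ST_03 0.0, ST_04 0.0 → max 0.0 km
Site 4: residuals ST_02 26.2, ST_03 5.8, ST_04 18.0 → max 26.2 km
Site 5: residuals ST_02 13.6, ST_03 61.3, ST_04 99.1 → max 99.1 km
Only Site 3 has all residuals ≈ 0.

Site 3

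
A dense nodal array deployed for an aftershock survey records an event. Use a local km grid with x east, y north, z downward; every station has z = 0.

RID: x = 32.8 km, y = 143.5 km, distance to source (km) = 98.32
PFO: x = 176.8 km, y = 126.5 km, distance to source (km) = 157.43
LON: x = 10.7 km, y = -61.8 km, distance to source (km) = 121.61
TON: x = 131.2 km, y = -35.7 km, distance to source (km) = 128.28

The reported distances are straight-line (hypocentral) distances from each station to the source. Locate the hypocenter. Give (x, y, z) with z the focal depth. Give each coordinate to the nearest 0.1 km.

Each station gives a sphere (x−x_i)² + (y−y_i)² + z² = d_i² (stations at z=0).
Subtracting the RID sphere from PFO and LON: z² cancels, leaving linear equations in x and y:
288.0 x − 34.0 y = 10475.02
-44.2 x − 410.6 y = -22856.53
Solving: x ≈ 42.404, y ≈ 51.101 km (keep extra digits for the depth step; rounded: 42.4, 51.1).
Then from the RID sphere: z² = 98.32² − (x − 32.8)² − (y − 143.5)² with x = 42.404, y = 51.101, so z ≈ 32.203 ≈ 32.2 km.
Check against TON (with the unrounded solution): distance 128.28 ≈ 128.28 km. ✓

(42.4, 51.1, 32.2)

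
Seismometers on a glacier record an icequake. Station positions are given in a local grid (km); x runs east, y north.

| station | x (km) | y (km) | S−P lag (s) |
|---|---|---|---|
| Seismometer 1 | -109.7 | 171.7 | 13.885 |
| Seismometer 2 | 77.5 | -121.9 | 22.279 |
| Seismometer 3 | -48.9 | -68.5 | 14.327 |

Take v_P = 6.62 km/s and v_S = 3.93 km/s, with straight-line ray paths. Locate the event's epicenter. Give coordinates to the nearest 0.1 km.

Distance from S−P lag: d = Δt · v_P v_S / (v_P − v_S) = Δt · (6.62·3.93)/(6.62−3.93) ≈ 9.6716·Δt.
So d_Seismometer 1 = 134.29, d_Seismometer 2 = 215.47, d_Seismometer 3 = 138.56 km.
Circle about each station: (x + 109.7)² + (y − 171.7)² = 134.29²; (x − 77.5)² + (y + 121.9)² = 215.47²; (x + 48.9)² + (y + 68.5)² = 138.56².
Subtracting the Seismometer 1 equation from the Seismometer 2 and Seismometer 3 equations removes the quadratic terms:
374.4 x − 587.2 y = -49042.64
121.6 x − 480.4 y = -35596.59
Solving the 2×2 system: x ≈ -24.5, y ≈ 67.9 km.
Check against Seismometer 1 (with the unrounded x, y): √((x + 109.7)²+(y − 171.7)²) = 134.29 ≈ 134.29 km. ✓

x ≈ -24.5 km, y ≈ 67.9 km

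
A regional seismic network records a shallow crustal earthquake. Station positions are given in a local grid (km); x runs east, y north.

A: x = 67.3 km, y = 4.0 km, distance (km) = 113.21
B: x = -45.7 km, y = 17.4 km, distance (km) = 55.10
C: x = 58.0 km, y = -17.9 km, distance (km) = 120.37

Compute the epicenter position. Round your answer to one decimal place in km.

Circle about each station: (x − 67.3)² + (y − 4.0)² = 113.21²; (x + 45.7)² + (y − 17.4)² = 55.10²; (x − 58.0)² + (y + 17.9)² = 120.37².
Subtracting the A equation from the B and C equations removes the quadratic terms:
-226.0 x + 26.8 y = 7626.45
-18.6 x − 43.8 y = -2533.31
Solving the 2×2 system: x ≈ -25.6, y ≈ 68.7 km.

x ≈ -25.6 km, y ≈ 68.7 km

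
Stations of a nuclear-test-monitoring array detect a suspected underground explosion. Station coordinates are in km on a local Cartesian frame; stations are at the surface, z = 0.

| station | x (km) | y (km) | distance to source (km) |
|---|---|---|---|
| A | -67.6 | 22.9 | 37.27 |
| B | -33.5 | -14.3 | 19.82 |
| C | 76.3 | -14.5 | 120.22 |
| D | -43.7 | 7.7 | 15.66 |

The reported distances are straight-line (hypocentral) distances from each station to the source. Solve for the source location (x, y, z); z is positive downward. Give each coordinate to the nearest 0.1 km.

Each station gives a sphere (x−x_i)² + (y−y_i)² + z² = d_i² (stations at z=0).
Subtracting the A sphere from B and C: z² cancels, leaving linear equations in x and y:
68.2 x − 74.4 y = -2771.21
287.8 x − 74.8 y = -12126.03
Solving: x ≈ -42.603, y ≈ -1.805 km (keep extra digits for the depth step; rounded: -42.6, -1.8).
Then from the A sphere: z² = 37.27² − (x + 67.6)² − (y − 22.9)² with x = -42.603, y = -1.805, so z ≈ 12.404 ≈ 12.4 km.
Check against D (with the unrounded solution): distance 15.67 ≈ 15.66 km. ✓

(-42.6, -1.8, 12.4)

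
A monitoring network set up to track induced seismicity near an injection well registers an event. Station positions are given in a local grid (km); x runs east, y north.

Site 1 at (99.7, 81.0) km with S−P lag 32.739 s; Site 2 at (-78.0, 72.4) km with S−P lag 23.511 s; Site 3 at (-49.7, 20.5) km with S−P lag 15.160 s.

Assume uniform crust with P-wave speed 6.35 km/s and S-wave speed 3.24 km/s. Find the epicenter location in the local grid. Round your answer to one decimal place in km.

-45.5 km east, -79.7 km north

Distance from S−P lag: d = Δt · v_P v_S / (v_P − v_S) = Δt · (6.35·3.24)/(6.35−3.24) ≈ 6.6154·Δt.
So d_Site 1 = 216.58, d_Site 2 = 155.54, d_Site 3 = 100.29 km.
Circle about each station: (x − 99.7)² + (y − 81.0)² = 216.58²; (x + 78.0)² + (y − 72.4)² = 155.54²; (x + 49.7)² + (y − 20.5)² = 100.29².
Subtracting the Site 1 equation from the Site 2 and Site 3 equations removes the quadratic terms:
-355.4 x − 17.2 y = 17538.87
-298.8 x − 121.0 y = 23238.06
Solving the 2×2 system: x ≈ -45.5, y ≈ -79.7 km.
Check against Site 1 (with the unrounded x, y): √((x − 99.7)²+(y − 81.0)²) = 216.58 ≈ 216.58 km. ✓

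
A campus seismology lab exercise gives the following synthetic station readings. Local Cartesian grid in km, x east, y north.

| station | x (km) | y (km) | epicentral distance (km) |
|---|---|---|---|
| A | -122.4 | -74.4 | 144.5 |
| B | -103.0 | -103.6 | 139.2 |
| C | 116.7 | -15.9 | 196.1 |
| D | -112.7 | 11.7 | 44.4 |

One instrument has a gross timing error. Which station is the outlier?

Solve using three stations at a time. Using B, C, D (subtract circle equations pairwise → linear system) gives (x, y) ≈ (-73.4, 32.4).
Distances from that point to each station vs reported:
  A: calculated 117.5 vs reported 144.5 → residual 27.0 km
  B: calculated 139.2 vs reported 139.2 → residual 0.0 km
  C: calculated 196.1 vs reported 196.1 → residual 0.0 km
  D: calculated 44.5 vs reported 44.4 → residual 0.1 km
B, C, D are mutually consistent (residuals ≈ 0); A is off by 27.0 km.

A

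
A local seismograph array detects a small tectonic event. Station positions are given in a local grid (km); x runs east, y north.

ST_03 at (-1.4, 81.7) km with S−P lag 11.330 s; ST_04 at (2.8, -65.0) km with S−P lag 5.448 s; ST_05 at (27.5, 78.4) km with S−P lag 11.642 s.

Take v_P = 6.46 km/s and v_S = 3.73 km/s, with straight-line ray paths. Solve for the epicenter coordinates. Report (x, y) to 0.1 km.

(-7.8, -18.1)

Distance from S−P lag: d = Δt · v_P v_S / (v_P − v_S) = Δt · (6.46·3.73)/(6.46−3.73) ≈ 8.8263·Δt.
So d_ST_03 = 100.00, d_ST_04 = 48.09, d_ST_05 = 102.76 km.
Circle about each station: (x + 1.4)² + (y − 81.7)² = 100.00²; (x − 2.8)² + (y + 65.0)² = 48.09²; (x − 27.5)² + (y − 78.4)² = 102.76².
Subtracting the ST_03 equation from the ST_04 and ST_05 equations removes the quadratic terms:
8.4 x − 293.4 y = 5243.34
57.8 x − 6.6 y = -333.66
Solving the 2×2 system: x ≈ -7.8, y ≈ -18.1 km.
Check against ST_03 (with the unrounded x, y): √((x + 1.4)²+(y − 81.7)²) = 100.00 ≈ 100.00 km. ✓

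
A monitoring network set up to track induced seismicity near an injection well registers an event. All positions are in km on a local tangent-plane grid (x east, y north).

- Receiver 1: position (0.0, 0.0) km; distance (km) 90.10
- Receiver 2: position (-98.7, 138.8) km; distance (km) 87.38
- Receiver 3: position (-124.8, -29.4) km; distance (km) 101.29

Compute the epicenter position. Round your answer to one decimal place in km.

x ≈ -70.5 km, y ≈ 56.1 km

Circle about each station: x² + y² = 90.10²; (x + 98.7)² + (y − 138.8)² = 87.38²; (x + 124.8)² + (y + 29.4)² = 101.29².
Subtracting pairs of circle equations eliminates x²+y² and gives linear equations (the radical axes):
-197.4 x + 277.6 y = 29489.88
-249.6 x − 58.8 y = 14297.75
Solving the 2×2 system: x ≈ -70.5, y ≈ 56.1 km.
Check against Receiver 1 (with the unrounded x, y): √(x²+y²) = 90.10 ≈ 90.10 km. ✓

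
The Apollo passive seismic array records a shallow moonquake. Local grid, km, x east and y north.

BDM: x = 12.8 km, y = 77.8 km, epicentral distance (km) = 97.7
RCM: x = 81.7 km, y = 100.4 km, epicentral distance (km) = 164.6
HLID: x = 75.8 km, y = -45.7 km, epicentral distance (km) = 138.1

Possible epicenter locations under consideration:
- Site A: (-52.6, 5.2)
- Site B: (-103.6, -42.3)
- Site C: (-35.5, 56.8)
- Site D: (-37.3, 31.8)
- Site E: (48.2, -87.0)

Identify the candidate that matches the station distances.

For each candidate, compare |candidate − station| to the reported distance:
Site A: residuals BDM 0.0, RCM 0.0, HLID 0.0 → max 0.0 km
Site B: residuals BDM 69.6, RCM 69.3, HLID 41.3 → max 69.6 km
Site C: residuals BDM 45.0, RCM 39.6, HLID 13.2 → max 45.0 km
Site D: residuals BDM 29.7, RCM 27.2, HLID 1.0 → max 29.7 km
Site E: residuals BDM 70.9, RCM 25.8, HLID 88.4 → max 88.4 km
Only Site A has all residuals ≈ 0.

Site A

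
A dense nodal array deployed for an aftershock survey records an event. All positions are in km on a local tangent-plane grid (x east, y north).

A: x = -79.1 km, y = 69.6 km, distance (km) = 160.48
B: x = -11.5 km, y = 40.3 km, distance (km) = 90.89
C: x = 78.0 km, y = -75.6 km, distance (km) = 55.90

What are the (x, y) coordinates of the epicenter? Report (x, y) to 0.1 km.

(47.9, -28.5)

Circle about each station: (x + 79.1)² + (y − 69.6)² = 160.48²; (x + 11.5)² + (y − 40.3)² = 90.89²; (x − 78.0)² + (y + 75.6)² = 55.90².
Subtracting pairs of circle equations eliminates x²+y² and gives linear equations (the radical axes):
135.2 x − 58.6 y = 8148.21
314.2 x − 290.4 y = 23327.41
Solving the 2×2 system: x ≈ 47.9, y ≈ -28.5 km.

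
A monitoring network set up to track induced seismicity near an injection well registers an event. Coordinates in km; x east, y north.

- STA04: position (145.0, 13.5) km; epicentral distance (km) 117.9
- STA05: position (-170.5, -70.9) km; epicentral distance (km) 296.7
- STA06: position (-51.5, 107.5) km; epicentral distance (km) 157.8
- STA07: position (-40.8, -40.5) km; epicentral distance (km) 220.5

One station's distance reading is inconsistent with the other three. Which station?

Solve using three stations at a time. Using STA04, STA06, STA07 (subtract circle equations pairwise → linear system) gives (x, y) ≈ (105.4, 124.6).
Distances from that point to each station vs reported:
  STA04: calculated 117.9 vs reported 117.9 → residual 0.0 km
  STA05: calculated 338.1 vs reported 296.7 → residual 41.4 km
  STA06: calculated 157.8 vs reported 157.8 → residual 0.0 km
  STA07: calculated 220.5 vs reported 220.5 → residual 0.0 km
STA04, STA06, STA07 are mutually consistent (residuals ≈ 0); STA05 is off by 41.4 km.

STA05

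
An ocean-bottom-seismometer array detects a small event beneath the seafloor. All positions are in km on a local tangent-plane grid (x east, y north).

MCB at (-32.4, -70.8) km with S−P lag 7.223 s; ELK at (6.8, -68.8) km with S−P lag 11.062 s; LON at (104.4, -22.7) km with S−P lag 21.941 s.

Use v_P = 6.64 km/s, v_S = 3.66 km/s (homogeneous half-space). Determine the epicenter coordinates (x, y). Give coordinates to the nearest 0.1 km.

Distance from S−P lag: d = Δt · v_P v_S / (v_P − v_S) = Δt · (6.64·3.66)/(6.64−3.66) ≈ 8.1552·Δt.
So d_MCB = 58.90, d_ELK = 90.21, d_LON = 178.93 km.
Circle about each station: (x + 32.4)² + (y + 70.8)² = 58.90²; (x − 6.8)² + (y + 68.8)² = 90.21²; (x − 104.4)² + (y + 22.7)² = 178.93².
Subtracting the MCB equation from the ELK and LON equations removes the quadratic terms:
78.4 x + 4.0 y = -5951.35
273.6 x + 96.2 y = -23194.48
Solving the 2×2 system: x ≈ -74.4, y ≈ -29.5 km.

x ≈ -74.4 km, y ≈ -29.5 km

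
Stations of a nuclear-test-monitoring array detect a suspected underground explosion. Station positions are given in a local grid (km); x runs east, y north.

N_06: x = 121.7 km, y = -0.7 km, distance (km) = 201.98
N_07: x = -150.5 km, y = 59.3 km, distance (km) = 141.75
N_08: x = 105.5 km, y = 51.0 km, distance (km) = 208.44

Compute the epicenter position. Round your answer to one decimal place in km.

Circle about each station: (x − 121.7)² + (y + 0.7)² = 201.98²; (x + 150.5)² + (y − 59.3)² = 141.75²; (x − 105.5)² + (y − 51.0)² = 208.44².
Subtracting the N_06 equation from the N_07 and N_08 equations removes the quadratic terms:
-544.4 x + 120.0 y = 32058.22
-32.4 x + 103.4 y = -3731.44
Solving the 2×2 system: x ≈ -71.8, y ≈ -58.6 km.

(-71.8, -58.6)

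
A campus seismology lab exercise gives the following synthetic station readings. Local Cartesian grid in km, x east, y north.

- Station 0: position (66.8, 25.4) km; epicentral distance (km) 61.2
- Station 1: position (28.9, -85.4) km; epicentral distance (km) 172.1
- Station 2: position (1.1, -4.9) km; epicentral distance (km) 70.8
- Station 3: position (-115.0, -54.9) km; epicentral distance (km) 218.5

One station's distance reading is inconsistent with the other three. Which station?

Solve using three stations at a time. Using Station 0, Station 1, Station 3 (subtract circle equations pairwise → linear system) gives (x, y) ≈ (52.8, 85.1).
Distances from that point to each station vs reported:
  Station 0: calculated 61.3 vs reported 61.2 → residual 0.1 km
  Station 1: calculated 172.1 vs reported 172.1 → residual 0.0 km
  Station 2: calculated 103.8 vs reported 70.8 → residual 33.0 km
  Station 3: calculated 218.5 vs reported 218.5 → residual 0.0 km
Station 0, Station 1, Station 3 are mutually consistent (residuals ≈ 0); Station 2 is off by 33.0 km.

Station 2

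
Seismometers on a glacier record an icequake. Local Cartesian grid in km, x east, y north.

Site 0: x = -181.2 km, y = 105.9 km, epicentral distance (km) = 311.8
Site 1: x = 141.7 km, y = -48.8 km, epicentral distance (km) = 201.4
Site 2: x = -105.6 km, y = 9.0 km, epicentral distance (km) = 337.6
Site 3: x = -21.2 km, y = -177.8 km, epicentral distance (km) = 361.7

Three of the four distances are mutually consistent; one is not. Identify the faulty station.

Solve using three stations at a time. Using Site 0, Site 1, Site 3 (subtract circle equations pairwise → linear system) gives (x, y) ≈ (127.2, 152.1).
Distances from that point to each station vs reported:
  Site 0: calculated 311.8 vs reported 311.8 → residual 0.0 km
  Site 1: calculated 201.4 vs reported 201.4 → residual 0.0 km
  Site 2: calculated 273.2 vs reported 337.6 → residual 64.4 km
  Site 3: calculated 361.7 vs reported 361.7 → residual 0.0 km
Site 0, Site 1, Site 3 are mutually consistent (residuals ≈ 0); Site 2 is off by 64.4 km.

Site 2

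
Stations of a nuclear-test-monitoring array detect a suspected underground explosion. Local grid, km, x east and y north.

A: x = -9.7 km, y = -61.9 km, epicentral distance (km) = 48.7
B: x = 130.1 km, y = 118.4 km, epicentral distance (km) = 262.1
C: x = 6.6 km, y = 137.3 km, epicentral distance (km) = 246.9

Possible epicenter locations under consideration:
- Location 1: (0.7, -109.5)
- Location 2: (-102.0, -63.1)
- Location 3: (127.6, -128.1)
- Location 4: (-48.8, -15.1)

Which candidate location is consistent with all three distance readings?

Location 1

For each candidate, compare |candidate − station| to the reported distance:
Location 1: residuals A 0.0, B 0.0, C 0.0 → max 0.0 km
Location 2: residuals A 43.6, B 32.5, C 19.0 → max 43.6 km
Location 3: residuals A 103.7, B 15.6, C 44.8 → max 103.7 km
Location 4: residuals A 12.3, B 38.9, C 84.7 → max 84.7 km
Only Location 1 has all residuals ≈ 0.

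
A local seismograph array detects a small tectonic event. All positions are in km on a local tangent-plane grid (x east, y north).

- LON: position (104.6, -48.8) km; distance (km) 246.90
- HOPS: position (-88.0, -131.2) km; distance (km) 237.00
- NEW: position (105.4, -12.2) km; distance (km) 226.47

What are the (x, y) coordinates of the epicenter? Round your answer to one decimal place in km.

Circle about each station: (x − 104.6)² + (y + 48.8)² = 246.90²; (x + 88.0)² + (y + 131.2)² = 237.00²; (x − 105.4)² + (y + 12.2)² = 226.47².
Subtracting pairs of circle equations eliminates x²+y² and gives linear equations (the radical axes):
-385.2 x − 164.8 y = 16425.45
1.6 x + 73.2 y = 7606.35
Solving the 2×2 system: x ≈ -87.9, y ≈ 105.8 km.

-87.9 km east, 105.8 km north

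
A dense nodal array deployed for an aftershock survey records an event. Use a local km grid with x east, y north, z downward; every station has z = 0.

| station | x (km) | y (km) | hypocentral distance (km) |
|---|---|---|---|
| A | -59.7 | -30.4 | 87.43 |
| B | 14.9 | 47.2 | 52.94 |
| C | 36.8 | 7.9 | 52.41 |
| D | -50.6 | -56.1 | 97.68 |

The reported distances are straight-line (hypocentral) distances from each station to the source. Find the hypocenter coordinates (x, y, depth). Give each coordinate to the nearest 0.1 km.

Each station gives a sphere (x−x_i)² + (y−y_i)² + z² = d_i² (stations at z=0).
Subtracting the A sphere from B and C: z² cancels, leaving linear equations in x and y:
149.2 x + 155.2 y = 2802.96
193.0 x + 76.6 y = 1825.60
Solving: x ≈ 3.705, y ≈ 14.499 km (keep extra digits for the depth step; rounded: 3.7, 14.5).
Then from the A sphere: z² = 87.43² − (x + 59.7)² − (y + 30.4)² with x = 3.705, y = 14.499, so z ≈ 40.099 ≈ 40.1 km.

(3.7, 14.5, 40.1)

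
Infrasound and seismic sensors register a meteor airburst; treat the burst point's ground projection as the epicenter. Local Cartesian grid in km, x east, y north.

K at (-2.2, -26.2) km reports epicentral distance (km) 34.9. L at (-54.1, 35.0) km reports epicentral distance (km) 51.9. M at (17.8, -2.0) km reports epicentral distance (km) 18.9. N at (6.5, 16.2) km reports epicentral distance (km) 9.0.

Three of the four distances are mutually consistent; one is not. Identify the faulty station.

L

Solve using three stations at a time. Using K, M, N (subtract circle equations pairwise → linear system) gives (x, y) ≈ (2.1, 8.4).
Distances from that point to each station vs reported:
  K: calculated 34.9 vs reported 34.9 → residual 0.0 km
  L: calculated 62.1 vs reported 51.9 → residual 10.2 km
  M: calculated 18.9 vs reported 18.9 → residual 0.0 km
  N: calculated 9.0 vs reported 9.0 → residual 0.0 km
K, M, N are mutually consistent (residuals ≈ 0); L is off by 10.2 km.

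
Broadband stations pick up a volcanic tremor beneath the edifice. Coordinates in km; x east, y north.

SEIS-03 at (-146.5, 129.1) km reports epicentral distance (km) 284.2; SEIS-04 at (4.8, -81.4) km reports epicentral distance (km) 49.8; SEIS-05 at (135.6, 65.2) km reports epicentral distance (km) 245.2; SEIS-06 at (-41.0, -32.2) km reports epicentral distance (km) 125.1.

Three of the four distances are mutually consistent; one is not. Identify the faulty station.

SEIS-06

Solve using three stations at a time. Using SEIS-03, SEIS-04, SEIS-05 (subtract circle equations pairwise → linear system) gives (x, y) ≈ (-19.2, -125.0).
Distances from that point to each station vs reported:
  SEIS-03: calculated 284.2 vs reported 284.2 → residual 0.0 km
  SEIS-04: calculated 49.7 vs reported 49.8 → residual 0.1 km
  SEIS-05: calculated 245.2 vs reported 245.2 → residual 0.0 km
  SEIS-06: calculated 95.3 vs reported 125.1 → residual 29.8 km
SEIS-03, SEIS-04, SEIS-05 are mutually consistent (residuals ≈ 0); SEIS-06 is off by 29.8 km.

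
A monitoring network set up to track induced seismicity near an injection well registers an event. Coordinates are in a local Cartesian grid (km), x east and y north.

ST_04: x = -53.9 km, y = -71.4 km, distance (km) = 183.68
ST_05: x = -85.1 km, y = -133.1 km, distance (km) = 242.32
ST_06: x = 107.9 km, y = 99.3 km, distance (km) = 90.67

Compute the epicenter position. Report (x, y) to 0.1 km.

111.4 km east, 8.7 km north

Circle about each station: (x + 53.9)² + (y + 71.4)² = 183.68²; (x + 85.1)² + (y + 133.1)² = 242.32²; (x − 107.9)² + (y − 99.3)² = 90.67².
Subtracting the ST_04 equation from the ST_05 and ST_06 equations removes the quadratic terms:
-62.4 x − 123.4 y = -8026.19
323.6 x + 341.4 y = 39017.02
Solving the 2×2 system: x ≈ 111.4, y ≈ 8.7 km.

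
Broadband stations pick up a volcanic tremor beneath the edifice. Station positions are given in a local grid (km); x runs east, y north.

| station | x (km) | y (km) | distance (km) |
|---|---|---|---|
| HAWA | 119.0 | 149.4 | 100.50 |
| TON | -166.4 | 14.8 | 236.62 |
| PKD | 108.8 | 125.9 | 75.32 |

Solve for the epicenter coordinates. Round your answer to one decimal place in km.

Circle about each station: (x − 119.0)² + (y − 149.4)² = 100.50²; (x + 166.4)² + (y − 14.8)² = 236.62²; (x − 108.8)² + (y − 125.9)² = 75.32².
Subtracting pairs of circle equations eliminates x²+y² and gives linear equations (the radical axes):
-570.8 x − 269.2 y = -54462.13
-20.4 x − 47.0 y = -4365.96
Solving the 2×2 system: x ≈ 64.9, y ≈ 64.7 km.

x ≈ 64.9 km, y ≈ 64.7 km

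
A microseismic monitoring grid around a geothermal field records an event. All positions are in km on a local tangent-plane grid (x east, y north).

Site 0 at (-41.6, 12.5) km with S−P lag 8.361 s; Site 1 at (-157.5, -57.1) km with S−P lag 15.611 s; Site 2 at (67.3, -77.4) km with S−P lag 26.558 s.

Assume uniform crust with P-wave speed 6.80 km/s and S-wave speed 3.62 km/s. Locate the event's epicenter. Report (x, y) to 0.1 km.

x ≈ -96.3 km, y ≈ 47.1 km

Distance from S−P lag: d = Δt · v_P v_S / (v_P − v_S) = Δt · (6.80·3.62)/(6.80−3.62) ≈ 7.7409·Δt.
So d_Site 0 = 64.72, d_Site 1 = 120.84, d_Site 2 = 205.58 km.
Circle about each station: (x + 41.6)² + (y − 12.5)² = 64.72²; (x + 157.5)² + (y + 57.1)² = 120.84²; (x − 67.3)² + (y + 77.4)² = 205.58².
Subtracting the Site 0 equation from the Site 1 and Site 2 equations removes the quadratic terms:
-231.8 x − 139.2 y = 15766.22
217.8 x − 179.8 y = -29441.22
Solving the 2×2 system: x ≈ -96.3, y ≈ 47.1 km.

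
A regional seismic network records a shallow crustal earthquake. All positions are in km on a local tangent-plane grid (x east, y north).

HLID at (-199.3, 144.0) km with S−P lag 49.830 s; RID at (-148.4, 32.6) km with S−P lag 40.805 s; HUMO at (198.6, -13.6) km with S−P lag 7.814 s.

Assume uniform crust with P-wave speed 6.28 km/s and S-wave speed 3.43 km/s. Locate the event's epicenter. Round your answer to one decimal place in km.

Distance from S−P lag: d = Δt · v_P v_S / (v_P − v_S) = Δt · (6.28·3.43)/(6.28−3.43) ≈ 7.5580·Δt.
So d_HLID = 376.62, d_RID = 308.41, d_HUMO = 59.06 km.
Circle about each station: (x + 199.3)² + (y − 144.0)² = 376.62²; (x + 148.4)² + (y − 32.6)² = 308.41²; (x − 198.6)² + (y + 13.6)² = 59.06².
Subtracting pairs of circle equations eliminates x²+y² and gives linear equations (the radical axes):
101.8 x − 222.8 y = 9354.73
795.8 x − 315.2 y = 117524.97
Solving the 2×2 system: x ≈ 160.0, y ≈ 31.1 km.

160.0 km east, 31.1 km north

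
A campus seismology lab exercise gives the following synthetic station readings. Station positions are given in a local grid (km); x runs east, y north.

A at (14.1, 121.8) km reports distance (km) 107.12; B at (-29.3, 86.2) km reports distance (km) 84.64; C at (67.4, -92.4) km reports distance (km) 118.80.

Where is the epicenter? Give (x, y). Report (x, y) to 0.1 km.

Circle about each station: (x − 14.1)² + (y − 121.8)² = 107.12²; (x + 29.3)² + (y − 86.2)² = 84.64²; (x − 67.4)² + (y + 92.4)² = 118.80².
Subtracting pairs of circle equations eliminates x²+y² and gives linear equations (the radical axes):
-86.8 x − 71.2 y = -2434.36
106.6 x − 428.4 y = -4592.28
Solving the 2×2 system: x ≈ 16.0, y ≈ 14.7 km.

(16.0, 14.7)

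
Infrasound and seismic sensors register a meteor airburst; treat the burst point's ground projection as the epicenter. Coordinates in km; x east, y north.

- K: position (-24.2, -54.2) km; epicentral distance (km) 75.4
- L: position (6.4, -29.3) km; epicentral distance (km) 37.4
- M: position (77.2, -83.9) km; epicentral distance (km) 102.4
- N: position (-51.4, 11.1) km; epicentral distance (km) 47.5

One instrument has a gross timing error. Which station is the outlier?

N

Solve using three stations at a time. Using K, L, M (subtract circle equations pairwise → linear system) gives (x, y) ≈ (24.1, 3.7).
Distances from that point to each station vs reported:
  K: calculated 75.4 vs reported 75.4 → residual 0.0 km
  L: calculated 37.5 vs reported 37.4 → residual 0.1 km
  M: calculated 102.4 vs reported 102.4 → residual 0.0 km
  N: calculated 75.9 vs reported 47.5 → residual 28.4 km
K, L, M are mutually consistent (residuals ≈ 0); N is off by 28.4 km.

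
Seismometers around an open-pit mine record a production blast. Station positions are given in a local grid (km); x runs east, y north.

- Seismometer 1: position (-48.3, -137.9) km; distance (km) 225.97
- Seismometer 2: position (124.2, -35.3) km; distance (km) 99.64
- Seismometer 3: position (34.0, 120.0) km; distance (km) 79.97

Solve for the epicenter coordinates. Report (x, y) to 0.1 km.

Circle about each station: (x + 48.3)² + (y + 137.9)² = 225.97²; (x − 124.2)² + (y + 35.3)² = 99.64²; (x − 34.0)² + (y − 120.0)² = 79.97².
Subtracting the Seismometer 1 equation from the Seismometer 2 and Seismometer 3 equations removes the quadratic terms:
345.0 x + 205.2 y = 36456.74
164.6 x + 515.8 y = 38873.94
Solving the 2×2 system: x ≈ 75.1, y ≈ 51.4 km.

(75.1, 51.4)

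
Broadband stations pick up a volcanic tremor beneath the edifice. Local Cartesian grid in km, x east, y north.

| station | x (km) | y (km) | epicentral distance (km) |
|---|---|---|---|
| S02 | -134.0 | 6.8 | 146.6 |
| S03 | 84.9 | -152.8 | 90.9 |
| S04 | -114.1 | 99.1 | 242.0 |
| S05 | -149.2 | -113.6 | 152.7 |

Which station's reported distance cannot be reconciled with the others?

Solve using three stations at a time. Using S03, S04, S05 (subtract circle equations pairwise → linear system) gives (x, y) ≈ (3.5, -112.4).
Distances from that point to each station vs reported:
  S02: calculated 182.0 vs reported 146.6 → residual 35.4 km
  S03: calculated 90.9 vs reported 90.9 → residual 0.0 km
  S04: calculated 242.0 vs reported 242.0 → residual 0.0 km
  S05: calculated 152.7 vs reported 152.7 → residual 0.0 km
S03, S04, S05 are mutually consistent (residuals ≈ 0); S02 is off by 35.4 km.

S02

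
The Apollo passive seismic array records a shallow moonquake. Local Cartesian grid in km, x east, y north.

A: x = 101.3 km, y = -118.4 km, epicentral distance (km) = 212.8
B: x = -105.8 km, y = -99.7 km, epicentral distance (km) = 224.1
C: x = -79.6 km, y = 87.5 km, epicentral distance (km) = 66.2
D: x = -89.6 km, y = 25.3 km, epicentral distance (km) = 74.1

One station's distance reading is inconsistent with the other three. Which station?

Solve using three stations at a time. Using A, C, D (subtract circle equations pairwise → linear system) gives (x, y) ≈ (-21.8, 55.2).
Distances from that point to each station vs reported:
  A: calculated 212.8 vs reported 212.8 → residual 0.0 km
  B: calculated 176.2 vs reported 224.1 → residual 47.9 km
  C: calculated 66.2 vs reported 66.2 → residual 0.0 km
  D: calculated 74.1 vs reported 74.1 → residual 0.0 km
A, C, D are mutually consistent (residuals ≈ 0); B is off by 47.9 km.

B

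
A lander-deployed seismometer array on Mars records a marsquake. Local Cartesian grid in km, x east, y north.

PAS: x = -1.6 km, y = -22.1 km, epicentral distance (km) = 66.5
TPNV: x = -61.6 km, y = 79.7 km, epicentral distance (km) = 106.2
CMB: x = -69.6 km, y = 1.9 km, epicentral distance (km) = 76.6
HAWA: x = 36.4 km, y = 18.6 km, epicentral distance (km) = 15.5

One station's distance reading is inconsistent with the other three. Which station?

Solve using three stations at a time. Using PAS, TPNV, HAWA (subtract circle equations pairwise → linear system) gives (x, y) ≈ (34.2, 33.9).
Distances from that point to each station vs reported:
  PAS: calculated 66.5 vs reported 66.5 → residual 0.0 km
  TPNV: calculated 106.2 vs reported 106.2 → residual 0.0 km
  CMB: calculated 108.6 vs reported 76.6 → residual 32.0 km
  HAWA: calculated 15.5 vs reported 15.5 → residual 0.0 km
PAS, TPNV, HAWA are mutually consistent (residuals ≈ 0); CMB is off by 32.0 km.

CMB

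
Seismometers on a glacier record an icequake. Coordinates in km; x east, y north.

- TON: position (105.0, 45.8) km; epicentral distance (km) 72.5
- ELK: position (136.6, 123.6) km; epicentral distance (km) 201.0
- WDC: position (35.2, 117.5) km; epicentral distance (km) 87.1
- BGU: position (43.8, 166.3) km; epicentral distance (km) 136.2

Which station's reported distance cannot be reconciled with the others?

ELK

Solve using three stations at a time. Using TON, WDC, BGU (subtract circle equations pairwise → linear system) gives (x, y) ≈ (34.2, 30.5).
Distances from that point to each station vs reported:
  TON: calculated 72.4 vs reported 72.5 → residual 0.1 km
  ELK: calculated 138.4 vs reported 201.0 → residual 62.6 km
  WDC: calculated 87.0 vs reported 87.1 → residual 0.1 km
  BGU: calculated 136.1 vs reported 136.2 → residual 0.1 km
TON, WDC, BGU are mutually consistent (residuals ≈ 0); ELK is off by 62.6 km.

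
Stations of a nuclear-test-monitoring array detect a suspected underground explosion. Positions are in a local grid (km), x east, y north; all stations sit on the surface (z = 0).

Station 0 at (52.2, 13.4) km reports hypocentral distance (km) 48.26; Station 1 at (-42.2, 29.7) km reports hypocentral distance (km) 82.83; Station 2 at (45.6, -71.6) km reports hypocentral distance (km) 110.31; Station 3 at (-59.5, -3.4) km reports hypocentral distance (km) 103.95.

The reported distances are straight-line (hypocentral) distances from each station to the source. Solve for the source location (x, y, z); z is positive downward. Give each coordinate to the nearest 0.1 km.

x ≈ 30.5 km, y ≈ 30.2 km, depth ≈ 39.7 km

Each station gives a sphere (x−x_i)² + (y−y_i)² + z² = d_i² (stations at z=0).
Subtracting the Station 0 sphere from Station 1 and Station 2: z² cancels, leaving linear equations in x and y:
-188.8 x + 32.6 y = -4773.25
-13.2 x − 170.0 y = -5537.75
Solving: x ≈ 30.498, y ≈ 30.207 km (keep extra digits for the depth step; rounded: 30.5, 30.2).
Then from the Station 0 sphere: z² = 48.26² − (x − 52.2)² − (y − 13.4)² with x = 30.498, y = 30.207, so z ≈ 39.694 ≈ 39.7 km.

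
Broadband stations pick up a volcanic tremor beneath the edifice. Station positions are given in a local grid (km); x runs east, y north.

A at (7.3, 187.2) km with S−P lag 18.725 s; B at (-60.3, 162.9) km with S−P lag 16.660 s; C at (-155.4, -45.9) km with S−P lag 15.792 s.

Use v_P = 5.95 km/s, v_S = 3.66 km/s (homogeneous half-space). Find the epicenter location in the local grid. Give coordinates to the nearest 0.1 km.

(-16.3, 10.7)

Distance from S−P lag: d = Δt · v_P v_S / (v_P − v_S) = Δt · (5.95·3.66)/(5.95−3.66) ≈ 9.5096·Δt.
So d_A = 178.07, d_B = 158.43, d_C = 150.18 km.
Circle about each station: (x − 7.3)² + (y − 187.2)² = 178.07²; (x + 60.3)² + (y − 162.9)² = 158.43²; (x + 155.4)² + (y + 45.9)² = 150.18².
Subtracting the A equation from the B and C equations removes the quadratic terms:
-135.2 x − 48.6 y = 1684.23
-325.4 x − 466.2 y = 313.73
Solving the 2×2 system: x ≈ -16.3, y ≈ 10.7 km.
Check against A (with the unrounded x, y): √((x − 7.3)²+(y − 187.2)²) = 178.06 ≈ 178.07 km. ✓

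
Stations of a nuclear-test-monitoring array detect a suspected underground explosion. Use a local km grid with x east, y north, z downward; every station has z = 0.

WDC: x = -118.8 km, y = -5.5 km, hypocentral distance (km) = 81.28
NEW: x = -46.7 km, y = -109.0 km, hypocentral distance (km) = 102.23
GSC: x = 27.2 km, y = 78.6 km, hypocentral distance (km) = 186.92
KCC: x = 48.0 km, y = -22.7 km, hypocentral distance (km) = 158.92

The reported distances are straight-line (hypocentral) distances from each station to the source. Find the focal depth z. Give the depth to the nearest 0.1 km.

z ≈ 65.6 km

Each station gives a sphere (x−x_i)² + (y−y_i)² + z² = d_i² (stations at z=0).
Subtracting the WDC sphere from NEW and GSC: z² cancels, leaving linear equations in x and y:
144.2 x − 207.0 y = -3926.33
292.0 x + 168.2 y = -35558.54
Solving: x ≈ -94.701, y ≈ -47.003 km (keep extra digits for the depth step; rounded: -94.7, -47.0).
Then from the WDC sphere: z² = 81.28² − (x + 118.8)² − (y + 5.5)² with x = -94.701, y = -47.003, so z ≈ 65.599 ≈ 65.6 km.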